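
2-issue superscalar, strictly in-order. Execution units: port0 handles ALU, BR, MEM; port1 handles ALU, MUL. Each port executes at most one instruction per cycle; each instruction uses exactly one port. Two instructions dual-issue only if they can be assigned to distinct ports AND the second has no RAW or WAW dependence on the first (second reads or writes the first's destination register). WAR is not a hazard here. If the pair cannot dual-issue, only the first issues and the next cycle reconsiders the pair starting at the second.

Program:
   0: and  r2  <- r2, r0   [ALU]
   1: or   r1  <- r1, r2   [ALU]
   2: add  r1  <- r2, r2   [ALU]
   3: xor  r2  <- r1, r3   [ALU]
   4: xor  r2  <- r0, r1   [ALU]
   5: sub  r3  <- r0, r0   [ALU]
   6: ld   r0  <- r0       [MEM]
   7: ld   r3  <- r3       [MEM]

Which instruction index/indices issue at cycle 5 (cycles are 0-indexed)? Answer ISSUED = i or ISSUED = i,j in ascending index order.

ISSUED = 6

[0] i0  and.ALU  -- RAW r2
[1] i1  or.ALU  -- WAW r1
[2] i2  add.ALU  -- RAW r1
[3] i3  xor.ALU  -- WAW r2
[4] i4+i5  xor.ALU sub.ALU  -- 2-wide
[5] i6  ld.MEM  -- no-port MEM/MEM
[6] i7  ld.MEM  -- tail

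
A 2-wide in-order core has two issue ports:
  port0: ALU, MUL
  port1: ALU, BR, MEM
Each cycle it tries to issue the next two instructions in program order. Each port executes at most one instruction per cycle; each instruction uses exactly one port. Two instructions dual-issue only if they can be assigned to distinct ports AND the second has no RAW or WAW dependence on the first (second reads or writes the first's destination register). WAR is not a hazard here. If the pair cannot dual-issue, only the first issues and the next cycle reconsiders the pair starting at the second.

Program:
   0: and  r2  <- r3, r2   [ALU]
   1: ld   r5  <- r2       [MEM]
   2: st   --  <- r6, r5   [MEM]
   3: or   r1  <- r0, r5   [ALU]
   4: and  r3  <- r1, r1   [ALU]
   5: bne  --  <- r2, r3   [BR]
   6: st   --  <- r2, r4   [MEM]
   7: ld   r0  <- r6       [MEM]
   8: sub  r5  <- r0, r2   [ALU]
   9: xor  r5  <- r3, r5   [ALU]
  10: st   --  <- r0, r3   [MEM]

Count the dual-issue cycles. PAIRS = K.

PAIRS = 2

c0: i0 and.ALU  RAW r2
c1: i1 ld.MEM  no-port MEM/MEM
c2: i2/i3 st.MEM+or.ALU  pair
c3: i4 and.ALU  RAW r3
c4: i5 bne.BR  no-port BR/MEM
c5: i6 st.MEM  no-port MEM/MEM
c6: i7 ld.MEM  RAW r0
c7: i8 sub.ALU  RAW+WAW r5
c8: i9/i10 xor.ALU+st.MEM  pair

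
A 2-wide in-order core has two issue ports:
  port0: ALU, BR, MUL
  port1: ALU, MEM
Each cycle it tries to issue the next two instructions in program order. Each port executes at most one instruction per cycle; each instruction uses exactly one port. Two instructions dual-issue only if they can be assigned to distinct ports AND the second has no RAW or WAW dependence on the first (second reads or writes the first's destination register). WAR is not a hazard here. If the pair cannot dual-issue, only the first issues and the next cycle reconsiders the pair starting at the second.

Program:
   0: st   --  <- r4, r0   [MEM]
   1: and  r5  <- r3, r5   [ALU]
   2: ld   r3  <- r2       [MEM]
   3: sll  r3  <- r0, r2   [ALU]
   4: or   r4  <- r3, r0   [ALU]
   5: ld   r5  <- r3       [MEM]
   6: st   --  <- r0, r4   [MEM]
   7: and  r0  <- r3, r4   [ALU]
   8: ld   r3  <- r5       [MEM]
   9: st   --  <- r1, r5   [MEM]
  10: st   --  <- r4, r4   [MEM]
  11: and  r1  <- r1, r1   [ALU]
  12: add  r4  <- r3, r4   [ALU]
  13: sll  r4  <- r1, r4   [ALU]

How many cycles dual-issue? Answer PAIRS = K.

PAIRS = 4

0. st.MEM and.ALU @i0,i1  | pair
1. ld.MEM @i2  | WAW r3
2. sll.ALU @i3  | RAW r3
3. or.ALU ld.MEM @i4,i5  | pair
4. st.MEM and.ALU @i6,i7  | pair
5. ld.MEM @i8  | no-port MEM/MEM
6. st.MEM @i9  | no-port MEM/MEM
7. st.MEM and.ALU @i10,i11  | pair
8. add.ALU @i12  | RAW+WAW r4
9. sll.ALU @i13  | tail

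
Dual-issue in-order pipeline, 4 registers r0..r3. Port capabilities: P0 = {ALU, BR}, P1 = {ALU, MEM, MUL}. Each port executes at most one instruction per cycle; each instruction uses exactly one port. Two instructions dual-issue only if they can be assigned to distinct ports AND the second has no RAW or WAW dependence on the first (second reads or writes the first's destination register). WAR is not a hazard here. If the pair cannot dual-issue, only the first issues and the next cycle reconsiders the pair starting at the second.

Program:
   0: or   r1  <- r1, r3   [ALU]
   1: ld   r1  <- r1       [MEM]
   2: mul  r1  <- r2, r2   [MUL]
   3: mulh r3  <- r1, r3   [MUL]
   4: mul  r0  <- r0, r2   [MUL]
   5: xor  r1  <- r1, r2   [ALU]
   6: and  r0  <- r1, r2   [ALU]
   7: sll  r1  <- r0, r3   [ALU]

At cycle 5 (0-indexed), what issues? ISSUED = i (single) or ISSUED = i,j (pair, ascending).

c0: i0 or  RAW+WAW r1
c1: i1 ld  no-port MEM/MUL
c2: i2 mul  no-port MUL/MUL
c3: i3 mulh  no-port MUL/MUL
c4: i4/i5 mul+xor  dual
c5: i6 and  RAW r0
c6: i7 sll  tail

ISSUED = 6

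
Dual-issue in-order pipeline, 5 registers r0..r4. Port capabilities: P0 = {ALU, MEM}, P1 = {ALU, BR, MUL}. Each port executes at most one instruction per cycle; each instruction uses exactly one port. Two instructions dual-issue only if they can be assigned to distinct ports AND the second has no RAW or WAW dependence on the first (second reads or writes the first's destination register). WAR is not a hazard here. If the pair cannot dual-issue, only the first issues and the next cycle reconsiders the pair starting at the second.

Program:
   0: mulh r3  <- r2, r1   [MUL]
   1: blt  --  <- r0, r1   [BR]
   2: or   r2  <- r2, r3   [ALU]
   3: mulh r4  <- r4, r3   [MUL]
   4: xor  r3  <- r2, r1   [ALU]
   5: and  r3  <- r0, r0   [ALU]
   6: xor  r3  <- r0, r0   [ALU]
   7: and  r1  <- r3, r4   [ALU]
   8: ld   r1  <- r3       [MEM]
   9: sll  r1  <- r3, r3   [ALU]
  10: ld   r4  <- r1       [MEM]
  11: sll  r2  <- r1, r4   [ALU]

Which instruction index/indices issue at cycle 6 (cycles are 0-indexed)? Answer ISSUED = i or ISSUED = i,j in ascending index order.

ISSUED = 8

t=0 i0:mulh ; no-port MUL/BR
t=1 i1,i2:blt/or ; pair
t=2 i3,i4:mulh/xor ; pair
t=3 i5:and ; WAW r3
t=4 i6:xor ; RAW r3
t=5 i7:and ; WAW r1
t=6 i8:ld ; WAW r1
t=7 i9:sll ; RAW r1
t=8 i10:ld ; RAW r4
t=9 i11:sll ; tail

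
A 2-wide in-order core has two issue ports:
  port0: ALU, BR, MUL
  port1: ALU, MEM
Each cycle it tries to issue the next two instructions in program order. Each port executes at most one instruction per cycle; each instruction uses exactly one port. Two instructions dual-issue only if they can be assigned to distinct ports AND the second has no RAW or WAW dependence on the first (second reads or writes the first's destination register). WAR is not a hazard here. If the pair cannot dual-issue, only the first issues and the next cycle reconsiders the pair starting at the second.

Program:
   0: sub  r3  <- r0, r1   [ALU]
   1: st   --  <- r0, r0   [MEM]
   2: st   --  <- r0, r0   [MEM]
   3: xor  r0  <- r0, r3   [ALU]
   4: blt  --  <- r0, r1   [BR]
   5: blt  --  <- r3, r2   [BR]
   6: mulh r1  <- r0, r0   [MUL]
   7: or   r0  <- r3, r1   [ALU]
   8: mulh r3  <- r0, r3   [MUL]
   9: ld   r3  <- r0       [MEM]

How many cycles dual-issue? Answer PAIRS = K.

PAIRS = 2

c0: i0,i1 sub/st  2-wide
c1: i2,i3 st/xor  2-wide
c2: i4 blt  no-port BR/BR
c3: i5 blt  no-port BR/MUL
c4: i6 mulh  RAW r1
c5: i7 or  RAW r0
c6: i8 mulh  WAW r3
c7: i9 ld  tail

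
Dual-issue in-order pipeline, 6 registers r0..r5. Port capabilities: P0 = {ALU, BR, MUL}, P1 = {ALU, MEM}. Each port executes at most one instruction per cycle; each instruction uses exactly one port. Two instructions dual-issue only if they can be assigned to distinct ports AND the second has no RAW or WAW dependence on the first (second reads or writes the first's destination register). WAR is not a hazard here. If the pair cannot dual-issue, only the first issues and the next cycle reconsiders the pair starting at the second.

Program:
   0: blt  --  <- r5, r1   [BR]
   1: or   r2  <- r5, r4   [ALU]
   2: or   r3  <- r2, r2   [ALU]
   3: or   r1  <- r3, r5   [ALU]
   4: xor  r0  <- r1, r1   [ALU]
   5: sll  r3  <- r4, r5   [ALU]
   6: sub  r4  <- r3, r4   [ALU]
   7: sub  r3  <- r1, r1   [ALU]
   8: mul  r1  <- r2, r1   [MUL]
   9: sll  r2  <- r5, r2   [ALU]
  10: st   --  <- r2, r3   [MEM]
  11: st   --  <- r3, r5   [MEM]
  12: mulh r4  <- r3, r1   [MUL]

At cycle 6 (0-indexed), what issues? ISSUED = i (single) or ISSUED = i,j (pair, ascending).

ISSUED = 10

[0] i0/i1  blt;or  -- pair
[1] i2  or  -- RAW r3
[2] i3  or  -- RAW r1
[3] i4/i5  xor;sll  -- pair
[4] i6/i7  sub;sub  -- pair
[5] i8/i9  mul;sll  -- pair
[6] i10  st  -- no-port MEM/MEM
[7] i11/i12  st;mulh  -- pair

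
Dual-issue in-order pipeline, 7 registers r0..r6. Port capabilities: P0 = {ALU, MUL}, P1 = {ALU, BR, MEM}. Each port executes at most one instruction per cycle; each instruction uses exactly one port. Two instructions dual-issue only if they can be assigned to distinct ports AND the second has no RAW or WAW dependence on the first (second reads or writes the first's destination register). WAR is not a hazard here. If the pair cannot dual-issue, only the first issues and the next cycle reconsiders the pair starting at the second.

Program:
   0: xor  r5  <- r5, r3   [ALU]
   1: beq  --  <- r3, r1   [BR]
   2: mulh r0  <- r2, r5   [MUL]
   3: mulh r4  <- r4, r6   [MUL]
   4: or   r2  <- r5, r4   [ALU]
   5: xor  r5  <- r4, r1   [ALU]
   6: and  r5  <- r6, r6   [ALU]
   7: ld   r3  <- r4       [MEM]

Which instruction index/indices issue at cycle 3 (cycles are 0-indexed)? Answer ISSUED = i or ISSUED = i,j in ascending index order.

[0] i0&i1  xor+beq  -- 2-wide
[1] i2  mulh  -- no-port MUL/MUL
[2] i3  mulh  -- RAW r4
[3] i4&i5  or+xor  -- 2-wide
[4] i6&i7  and+ld  -- 2-wide

ISSUED = 4,5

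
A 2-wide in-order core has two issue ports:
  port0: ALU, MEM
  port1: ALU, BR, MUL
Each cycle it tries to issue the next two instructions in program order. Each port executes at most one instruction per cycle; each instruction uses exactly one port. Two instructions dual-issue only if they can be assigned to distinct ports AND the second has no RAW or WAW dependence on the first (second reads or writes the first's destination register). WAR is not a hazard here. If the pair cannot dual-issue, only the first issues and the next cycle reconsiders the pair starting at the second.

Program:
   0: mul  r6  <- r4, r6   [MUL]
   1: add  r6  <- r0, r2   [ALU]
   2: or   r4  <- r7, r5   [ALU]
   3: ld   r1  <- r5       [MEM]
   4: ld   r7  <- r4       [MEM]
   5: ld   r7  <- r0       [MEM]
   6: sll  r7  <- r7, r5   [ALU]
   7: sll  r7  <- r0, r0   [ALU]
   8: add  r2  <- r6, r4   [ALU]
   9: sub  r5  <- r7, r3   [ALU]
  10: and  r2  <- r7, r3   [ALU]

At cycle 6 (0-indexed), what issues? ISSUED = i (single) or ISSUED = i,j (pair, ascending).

ISSUED = 7,8

#0 head=0: mul.MUL i0 WAW r6
#1 head=1: add.ALU;or.ALU i1&i2 2-wide
#2 head=3: ld.MEM i3 no-port MEM/MEM
#3 head=4: ld.MEM i4 no-port MEM/MEM
#4 head=5: ld.MEM i5 RAW+WAW r7
#5 head=6: sll.ALU i6 WAW r7
#6 head=7: sll.ALU;add.ALU i7&i8 2-wide
#7 head=9: sub.ALU;and.ALU i9&i10 2-wide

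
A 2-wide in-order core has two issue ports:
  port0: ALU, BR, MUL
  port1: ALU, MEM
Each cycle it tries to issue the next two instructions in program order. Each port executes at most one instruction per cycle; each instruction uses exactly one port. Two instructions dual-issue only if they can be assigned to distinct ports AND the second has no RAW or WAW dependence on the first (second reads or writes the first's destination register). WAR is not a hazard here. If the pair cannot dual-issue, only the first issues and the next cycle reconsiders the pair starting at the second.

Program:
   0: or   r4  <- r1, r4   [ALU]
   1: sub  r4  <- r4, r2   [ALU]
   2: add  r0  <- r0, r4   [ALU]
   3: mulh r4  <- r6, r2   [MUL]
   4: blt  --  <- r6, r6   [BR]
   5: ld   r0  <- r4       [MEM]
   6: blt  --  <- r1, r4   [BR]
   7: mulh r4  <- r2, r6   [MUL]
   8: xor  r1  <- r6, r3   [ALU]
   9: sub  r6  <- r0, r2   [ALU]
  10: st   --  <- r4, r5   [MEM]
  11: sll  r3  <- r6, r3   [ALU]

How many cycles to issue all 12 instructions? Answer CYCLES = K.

0. or.ALU @i0  | RAW+WAW r4
1. sub.ALU @i1  | RAW r4
2. add.ALU+mulh.MUL @i2/i3  | dual
3. blt.BR+ld.MEM @i4/i5  | dual
4. blt.BR @i6  | no-port BR/MUL
5. mulh.MUL+xor.ALU @i7/i8  | dual
6. sub.ALU+st.MEM @i9/i10  | dual
7. sll.ALU @i11  | tail

CYCLES = 8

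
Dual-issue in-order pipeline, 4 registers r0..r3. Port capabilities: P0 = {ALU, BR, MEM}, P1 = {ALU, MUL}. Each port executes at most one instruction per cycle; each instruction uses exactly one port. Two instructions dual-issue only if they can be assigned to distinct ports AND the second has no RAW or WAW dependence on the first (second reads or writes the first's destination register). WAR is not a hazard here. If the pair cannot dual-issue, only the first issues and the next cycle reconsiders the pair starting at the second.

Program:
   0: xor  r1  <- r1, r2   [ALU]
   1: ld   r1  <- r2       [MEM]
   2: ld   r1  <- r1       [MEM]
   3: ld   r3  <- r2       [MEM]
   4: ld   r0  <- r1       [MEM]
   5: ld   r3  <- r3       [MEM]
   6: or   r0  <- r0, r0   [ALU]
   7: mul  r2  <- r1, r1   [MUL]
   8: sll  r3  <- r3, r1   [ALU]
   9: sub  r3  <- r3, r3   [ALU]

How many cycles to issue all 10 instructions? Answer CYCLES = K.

  cy0 -> i0 (xor) WAW r1
  cy1 -> i1 (ld) no-port MEM/MEM
  cy2 -> i2 (ld) no-port MEM/MEM
  cy3 -> i3 (ld) no-port MEM/MEM
  cy4 -> i4 (ld) no-port MEM/MEM
  cy5 -> i5+i6 (ld/or) 2-wide
  cy6 -> i7+i8 (mul/sll) 2-wide
  cy7 -> i9 (sub) tail

CYCLES = 8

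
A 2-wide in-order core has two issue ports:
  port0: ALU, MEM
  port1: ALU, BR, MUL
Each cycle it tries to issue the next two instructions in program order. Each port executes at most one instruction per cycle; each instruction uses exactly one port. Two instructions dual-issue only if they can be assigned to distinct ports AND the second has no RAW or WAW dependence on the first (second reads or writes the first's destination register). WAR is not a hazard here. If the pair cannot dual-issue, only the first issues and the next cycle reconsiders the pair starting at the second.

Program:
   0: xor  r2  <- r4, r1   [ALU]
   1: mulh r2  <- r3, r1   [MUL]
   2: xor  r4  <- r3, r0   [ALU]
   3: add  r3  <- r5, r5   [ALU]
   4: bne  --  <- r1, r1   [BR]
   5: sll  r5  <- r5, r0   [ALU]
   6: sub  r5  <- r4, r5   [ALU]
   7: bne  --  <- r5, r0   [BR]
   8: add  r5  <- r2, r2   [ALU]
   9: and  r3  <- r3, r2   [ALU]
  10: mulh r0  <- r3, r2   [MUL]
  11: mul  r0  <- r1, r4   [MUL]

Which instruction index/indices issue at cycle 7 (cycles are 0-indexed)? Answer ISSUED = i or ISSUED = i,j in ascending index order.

0. xor @i0  | WAW r2
1. mulh+xor @i1&i2  | 2-wide
2. add+bne @i3&i4  | 2-wide
3. sll @i5  | RAW+WAW r5
4. sub @i6  | RAW r5
5. bne+add @i7&i8  | 2-wide
6. and @i9  | RAW r3
7. mulh @i10  | no-port MUL/MUL
8. mul @i11  | tail

ISSUED = 10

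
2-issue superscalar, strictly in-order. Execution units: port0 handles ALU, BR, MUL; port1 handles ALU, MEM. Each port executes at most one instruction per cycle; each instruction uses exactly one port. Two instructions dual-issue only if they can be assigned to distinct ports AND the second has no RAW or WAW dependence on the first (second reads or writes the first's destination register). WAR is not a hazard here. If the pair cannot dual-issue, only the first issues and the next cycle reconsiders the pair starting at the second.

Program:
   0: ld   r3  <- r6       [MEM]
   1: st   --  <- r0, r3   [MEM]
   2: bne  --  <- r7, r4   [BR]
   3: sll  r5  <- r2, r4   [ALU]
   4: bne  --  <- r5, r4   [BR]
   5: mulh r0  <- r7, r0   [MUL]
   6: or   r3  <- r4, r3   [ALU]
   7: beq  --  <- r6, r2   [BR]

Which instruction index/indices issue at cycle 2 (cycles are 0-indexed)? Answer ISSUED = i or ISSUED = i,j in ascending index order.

ISSUED = 3

t=0 i0:ld.MEM ; no-port MEM/MEM
t=1 i1,i2:st.MEM bne.BR ; pair
t=2 i3:sll.ALU ; RAW r5
t=3 i4:bne.BR ; no-port BR/MUL
t=4 i5,i6:mulh.MUL or.ALU ; pair
t=5 i7:beq.BR ; tail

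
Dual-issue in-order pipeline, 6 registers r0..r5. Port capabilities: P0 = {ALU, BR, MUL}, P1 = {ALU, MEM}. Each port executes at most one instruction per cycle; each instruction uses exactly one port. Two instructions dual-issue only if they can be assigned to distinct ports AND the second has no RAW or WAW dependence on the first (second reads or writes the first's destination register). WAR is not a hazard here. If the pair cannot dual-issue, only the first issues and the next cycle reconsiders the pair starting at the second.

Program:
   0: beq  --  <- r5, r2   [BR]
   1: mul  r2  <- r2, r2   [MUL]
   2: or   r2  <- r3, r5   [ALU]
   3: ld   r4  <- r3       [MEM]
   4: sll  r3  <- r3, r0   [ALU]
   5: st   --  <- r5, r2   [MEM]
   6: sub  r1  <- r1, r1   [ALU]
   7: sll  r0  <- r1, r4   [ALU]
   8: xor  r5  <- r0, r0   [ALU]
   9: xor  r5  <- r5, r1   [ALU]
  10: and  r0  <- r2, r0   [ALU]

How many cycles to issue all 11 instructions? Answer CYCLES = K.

CYCLES = 8

0. beq @i0  | no-port BR/MUL
1. mul @i1  | WAW r2
2. or/ld @i2&i3  | dual
3. sll/st @i4&i5  | dual
4. sub @i6  | RAW r1
5. sll @i7  | RAW r0
6. xor @i8  | RAW+WAW r5
7. xor/and @i9&i10  | dual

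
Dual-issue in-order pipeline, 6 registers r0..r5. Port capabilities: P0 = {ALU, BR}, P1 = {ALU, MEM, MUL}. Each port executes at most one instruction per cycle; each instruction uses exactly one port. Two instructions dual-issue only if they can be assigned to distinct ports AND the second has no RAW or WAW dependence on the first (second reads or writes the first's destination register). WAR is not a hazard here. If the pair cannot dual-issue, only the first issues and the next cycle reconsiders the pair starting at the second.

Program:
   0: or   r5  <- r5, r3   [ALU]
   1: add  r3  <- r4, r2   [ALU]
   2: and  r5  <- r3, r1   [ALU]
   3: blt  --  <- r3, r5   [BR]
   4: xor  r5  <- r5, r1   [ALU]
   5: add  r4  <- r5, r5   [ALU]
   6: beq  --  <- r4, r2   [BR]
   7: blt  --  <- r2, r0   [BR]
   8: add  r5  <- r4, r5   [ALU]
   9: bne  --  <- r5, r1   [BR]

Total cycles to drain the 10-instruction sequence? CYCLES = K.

  cy0 -> i0,i1 (or.ALU;add.ALU) 2-wide
  cy1 -> i2 (and.ALU) RAW r5
  cy2 -> i3,i4 (blt.BR;xor.ALU) 2-wide
  cy3 -> i5 (add.ALU) RAW r4
  cy4 -> i6 (beq.BR) no-port BR/BR
  cy5 -> i7,i8 (blt.BR;add.ALU) 2-wide
  cy6 -> i9 (bne.BR) tail

CYCLES = 7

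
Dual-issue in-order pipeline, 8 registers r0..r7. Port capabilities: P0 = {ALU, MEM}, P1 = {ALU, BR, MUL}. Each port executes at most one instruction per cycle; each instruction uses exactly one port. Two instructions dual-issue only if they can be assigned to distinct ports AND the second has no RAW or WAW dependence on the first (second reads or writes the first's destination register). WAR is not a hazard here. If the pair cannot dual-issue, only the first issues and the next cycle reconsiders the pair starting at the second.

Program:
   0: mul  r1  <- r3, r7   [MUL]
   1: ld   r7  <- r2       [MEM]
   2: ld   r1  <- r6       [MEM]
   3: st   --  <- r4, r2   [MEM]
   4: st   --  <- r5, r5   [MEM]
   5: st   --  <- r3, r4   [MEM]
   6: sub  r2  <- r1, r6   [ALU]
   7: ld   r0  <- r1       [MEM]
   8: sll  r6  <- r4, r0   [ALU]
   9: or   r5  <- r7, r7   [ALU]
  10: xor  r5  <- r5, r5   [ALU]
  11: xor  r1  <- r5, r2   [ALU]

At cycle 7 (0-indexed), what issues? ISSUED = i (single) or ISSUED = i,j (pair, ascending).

  cy0 -> i0,i1 (mul;ld) pair
  cy1 -> i2 (ld) no-port MEM/MEM
  cy2 -> i3 (st) no-port MEM/MEM
  cy3 -> i4 (st) no-port MEM/MEM
  cy4 -> i5,i6 (st;sub) pair
  cy5 -> i7 (ld) RAW r0
  cy6 -> i8,i9 (sll;or) pair
  cy7 -> i10 (xor) RAW r5
  cy8 -> i11 (xor) tail

ISSUED = 10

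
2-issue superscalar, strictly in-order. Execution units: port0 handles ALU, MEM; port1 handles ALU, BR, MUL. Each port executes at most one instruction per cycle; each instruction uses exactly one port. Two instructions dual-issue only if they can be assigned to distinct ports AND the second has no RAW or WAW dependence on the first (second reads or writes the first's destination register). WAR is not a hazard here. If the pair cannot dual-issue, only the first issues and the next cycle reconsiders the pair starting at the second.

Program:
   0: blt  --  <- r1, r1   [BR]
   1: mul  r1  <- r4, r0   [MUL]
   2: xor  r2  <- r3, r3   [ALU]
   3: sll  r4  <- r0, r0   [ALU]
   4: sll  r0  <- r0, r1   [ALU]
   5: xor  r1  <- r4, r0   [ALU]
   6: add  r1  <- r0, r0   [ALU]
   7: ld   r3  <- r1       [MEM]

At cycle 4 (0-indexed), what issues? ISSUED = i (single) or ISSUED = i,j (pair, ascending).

[0] i0  blt  -- no-port BR/MUL
[1] i1+i2  mul xor  -- pair
[2] i3+i4  sll sll  -- pair
[3] i5  xor  -- WAW r1
[4] i6  add  -- RAW r1
[5] i7  ld  -- tail

ISSUED = 6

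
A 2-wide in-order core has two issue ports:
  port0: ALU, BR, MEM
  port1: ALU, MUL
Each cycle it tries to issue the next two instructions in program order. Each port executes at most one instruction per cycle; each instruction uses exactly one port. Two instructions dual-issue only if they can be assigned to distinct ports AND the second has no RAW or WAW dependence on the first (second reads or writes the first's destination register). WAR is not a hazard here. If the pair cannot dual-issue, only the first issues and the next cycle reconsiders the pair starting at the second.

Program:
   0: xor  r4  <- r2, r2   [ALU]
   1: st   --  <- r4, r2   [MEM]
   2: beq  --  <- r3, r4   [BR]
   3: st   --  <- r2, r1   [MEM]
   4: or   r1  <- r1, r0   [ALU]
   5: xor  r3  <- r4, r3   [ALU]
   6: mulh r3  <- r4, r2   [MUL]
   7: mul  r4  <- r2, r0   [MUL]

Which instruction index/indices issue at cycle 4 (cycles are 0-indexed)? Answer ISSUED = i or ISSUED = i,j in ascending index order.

ISSUED = 5

[0] i0  xor.ALU  -- RAW r4
[1] i1  st.MEM  -- no-port MEM/BR
[2] i2  beq.BR  -- no-port BR/MEM
[3] i3&i4  st.MEM;or.ALU  -- 2-wide
[4] i5  xor.ALU  -- WAW r3
[5] i6  mulh.MUL  -- no-port MUL/MUL
[6] i7  mul.MUL  -- tail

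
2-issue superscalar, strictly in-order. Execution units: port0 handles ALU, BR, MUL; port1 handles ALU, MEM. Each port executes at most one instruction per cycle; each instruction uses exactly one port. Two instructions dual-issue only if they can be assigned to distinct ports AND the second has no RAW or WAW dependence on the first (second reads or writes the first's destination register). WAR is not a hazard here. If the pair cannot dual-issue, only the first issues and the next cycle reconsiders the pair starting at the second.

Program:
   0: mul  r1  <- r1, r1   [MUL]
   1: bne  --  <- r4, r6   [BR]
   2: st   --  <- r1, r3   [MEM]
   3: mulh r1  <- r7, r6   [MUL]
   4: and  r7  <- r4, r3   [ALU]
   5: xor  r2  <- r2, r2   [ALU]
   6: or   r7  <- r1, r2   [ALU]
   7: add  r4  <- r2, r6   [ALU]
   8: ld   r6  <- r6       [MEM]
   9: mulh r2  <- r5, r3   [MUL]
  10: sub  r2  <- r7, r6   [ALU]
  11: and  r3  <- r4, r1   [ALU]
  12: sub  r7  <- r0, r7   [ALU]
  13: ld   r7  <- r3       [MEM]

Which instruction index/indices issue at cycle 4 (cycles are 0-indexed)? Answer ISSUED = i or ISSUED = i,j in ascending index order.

#0 head=0: mul.MUL i0 no-port MUL/BR
#1 head=1: bne.BR/st.MEM i1&i2 2-wide
#2 head=3: mulh.MUL/and.ALU i3&i4 2-wide
#3 head=5: xor.ALU i5 RAW r2
#4 head=6: or.ALU/add.ALU i6&i7 2-wide
#5 head=8: ld.MEM/mulh.MUL i8&i9 2-wide
#6 head=10: sub.ALU/and.ALU i10&i11 2-wide
#7 head=12: sub.ALU i12 WAW r7
#8 head=13: ld.MEM i13 tail

ISSUED = 6,7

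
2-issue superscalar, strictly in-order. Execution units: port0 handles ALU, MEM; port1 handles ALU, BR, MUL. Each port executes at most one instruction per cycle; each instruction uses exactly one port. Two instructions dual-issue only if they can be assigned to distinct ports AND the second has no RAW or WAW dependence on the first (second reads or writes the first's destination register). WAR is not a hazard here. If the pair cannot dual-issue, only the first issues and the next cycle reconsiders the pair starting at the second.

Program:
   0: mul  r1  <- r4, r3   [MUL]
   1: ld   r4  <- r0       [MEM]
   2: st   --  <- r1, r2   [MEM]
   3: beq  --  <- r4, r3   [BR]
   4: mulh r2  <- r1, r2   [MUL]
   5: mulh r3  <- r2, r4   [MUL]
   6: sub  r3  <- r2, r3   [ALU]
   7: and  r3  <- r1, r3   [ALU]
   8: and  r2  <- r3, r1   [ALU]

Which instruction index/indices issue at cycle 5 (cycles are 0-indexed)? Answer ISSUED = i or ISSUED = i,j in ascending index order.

[0] i0,i1  mul/ld  -- 2-wide
[1] i2,i3  st/beq  -- 2-wide
[2] i4  mulh  -- no-port MUL/MUL
[3] i5  mulh  -- RAW+WAW r3
[4] i6  sub  -- RAW+WAW r3
[5] i7  and  -- RAW r3
[6] i8  and  -- tail

ISSUED = 7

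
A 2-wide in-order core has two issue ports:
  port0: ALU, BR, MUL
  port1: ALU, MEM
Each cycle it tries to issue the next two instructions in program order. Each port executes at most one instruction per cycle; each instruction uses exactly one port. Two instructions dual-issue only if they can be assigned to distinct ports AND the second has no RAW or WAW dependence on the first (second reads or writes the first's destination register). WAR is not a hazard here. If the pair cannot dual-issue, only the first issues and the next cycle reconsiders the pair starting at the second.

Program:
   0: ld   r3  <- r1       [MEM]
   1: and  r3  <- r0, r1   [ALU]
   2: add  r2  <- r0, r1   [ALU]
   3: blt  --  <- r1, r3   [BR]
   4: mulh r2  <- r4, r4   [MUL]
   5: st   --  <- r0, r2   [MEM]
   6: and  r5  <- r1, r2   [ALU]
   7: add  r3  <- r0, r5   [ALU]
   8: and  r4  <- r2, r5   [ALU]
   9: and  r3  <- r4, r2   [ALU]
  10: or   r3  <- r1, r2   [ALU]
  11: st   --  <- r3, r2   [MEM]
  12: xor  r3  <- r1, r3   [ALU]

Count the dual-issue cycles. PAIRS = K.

[0] i0  ld.MEM  -- WAW r3
[1] i1/i2  and.ALU;add.ALU  -- dual
[2] i3  blt.BR  -- no-port BR/MUL
[3] i4  mulh.MUL  -- RAW r2
[4] i5/i6  st.MEM;and.ALU  -- dual
[5] i7/i8  add.ALU;and.ALU  -- dual
[6] i9  and.ALU  -- WAW r3
[7] i10  or.ALU  -- RAW r3
[8] i11/i12  st.MEM;xor.ALU  -- dual

PAIRS = 4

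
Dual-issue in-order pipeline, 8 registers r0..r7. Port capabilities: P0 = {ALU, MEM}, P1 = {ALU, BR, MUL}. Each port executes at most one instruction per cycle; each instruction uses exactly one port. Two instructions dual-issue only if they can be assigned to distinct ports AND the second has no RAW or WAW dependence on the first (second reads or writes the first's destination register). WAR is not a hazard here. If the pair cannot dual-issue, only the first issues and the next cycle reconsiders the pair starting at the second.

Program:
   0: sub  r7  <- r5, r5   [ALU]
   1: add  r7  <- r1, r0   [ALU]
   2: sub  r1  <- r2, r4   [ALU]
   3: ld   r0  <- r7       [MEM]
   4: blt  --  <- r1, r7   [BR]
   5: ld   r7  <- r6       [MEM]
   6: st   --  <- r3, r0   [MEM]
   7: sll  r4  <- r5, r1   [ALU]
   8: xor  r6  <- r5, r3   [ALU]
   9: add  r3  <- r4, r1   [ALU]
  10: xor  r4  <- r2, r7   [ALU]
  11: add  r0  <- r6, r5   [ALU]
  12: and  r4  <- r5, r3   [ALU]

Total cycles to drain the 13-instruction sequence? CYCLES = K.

t=0 i0:sub ; WAW r7
t=1 i1/i2:add sub ; 2-wide
t=2 i3/i4:ld blt ; 2-wide
t=3 i5:ld ; no-port MEM/MEM
t=4 i6/i7:st sll ; 2-wide
t=5 i8/i9:xor add ; 2-wide
t=6 i10/i11:xor add ; 2-wide
t=7 i12:and ; tail

CYCLES = 8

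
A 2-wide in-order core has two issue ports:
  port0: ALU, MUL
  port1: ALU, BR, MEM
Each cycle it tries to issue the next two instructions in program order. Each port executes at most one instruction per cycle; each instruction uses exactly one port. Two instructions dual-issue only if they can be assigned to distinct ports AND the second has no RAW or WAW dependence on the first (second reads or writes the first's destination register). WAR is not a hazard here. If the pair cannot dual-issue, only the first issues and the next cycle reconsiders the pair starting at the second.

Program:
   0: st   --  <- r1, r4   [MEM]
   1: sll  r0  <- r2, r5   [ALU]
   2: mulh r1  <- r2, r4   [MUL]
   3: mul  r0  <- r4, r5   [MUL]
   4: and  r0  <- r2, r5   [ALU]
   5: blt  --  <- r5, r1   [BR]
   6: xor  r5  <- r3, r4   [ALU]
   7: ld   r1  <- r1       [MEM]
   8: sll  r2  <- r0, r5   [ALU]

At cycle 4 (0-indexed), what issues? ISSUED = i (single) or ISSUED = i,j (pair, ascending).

t=0 i0&i1:st.MEM/sll.ALU ; 2-wide
t=1 i2:mulh.MUL ; no-port MUL/MUL
t=2 i3:mul.MUL ; WAW r0
t=3 i4&i5:and.ALU/blt.BR ; 2-wide
t=4 i6&i7:xor.ALU/ld.MEM ; 2-wide
t=5 i8:sll.ALU ; tail

ISSUED = 6,7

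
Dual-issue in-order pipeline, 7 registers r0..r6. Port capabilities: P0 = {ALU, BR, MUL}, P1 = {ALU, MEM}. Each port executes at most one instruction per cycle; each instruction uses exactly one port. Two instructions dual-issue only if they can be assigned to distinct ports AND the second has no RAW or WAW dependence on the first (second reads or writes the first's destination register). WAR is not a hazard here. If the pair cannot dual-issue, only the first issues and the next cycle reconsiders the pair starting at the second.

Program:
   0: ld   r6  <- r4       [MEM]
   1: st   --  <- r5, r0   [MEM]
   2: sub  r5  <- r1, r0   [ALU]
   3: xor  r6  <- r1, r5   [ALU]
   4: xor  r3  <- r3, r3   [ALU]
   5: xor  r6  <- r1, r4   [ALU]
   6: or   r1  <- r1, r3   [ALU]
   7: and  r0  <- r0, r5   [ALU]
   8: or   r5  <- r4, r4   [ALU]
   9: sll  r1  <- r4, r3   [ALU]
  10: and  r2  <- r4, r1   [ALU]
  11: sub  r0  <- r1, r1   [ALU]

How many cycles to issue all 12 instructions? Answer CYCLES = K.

CYCLES = 7

0. ld.MEM @i0  | no-port MEM/MEM
1. st.MEM/sub.ALU @i1,i2  | 2-wide
2. xor.ALU/xor.ALU @i3,i4  | 2-wide
3. xor.ALU/or.ALU @i5,i6  | 2-wide
4. and.ALU/or.ALU @i7,i8  | 2-wide
5. sll.ALU @i9  | RAW r1
6. and.ALU/sub.ALU @i10,i11  | 2-wide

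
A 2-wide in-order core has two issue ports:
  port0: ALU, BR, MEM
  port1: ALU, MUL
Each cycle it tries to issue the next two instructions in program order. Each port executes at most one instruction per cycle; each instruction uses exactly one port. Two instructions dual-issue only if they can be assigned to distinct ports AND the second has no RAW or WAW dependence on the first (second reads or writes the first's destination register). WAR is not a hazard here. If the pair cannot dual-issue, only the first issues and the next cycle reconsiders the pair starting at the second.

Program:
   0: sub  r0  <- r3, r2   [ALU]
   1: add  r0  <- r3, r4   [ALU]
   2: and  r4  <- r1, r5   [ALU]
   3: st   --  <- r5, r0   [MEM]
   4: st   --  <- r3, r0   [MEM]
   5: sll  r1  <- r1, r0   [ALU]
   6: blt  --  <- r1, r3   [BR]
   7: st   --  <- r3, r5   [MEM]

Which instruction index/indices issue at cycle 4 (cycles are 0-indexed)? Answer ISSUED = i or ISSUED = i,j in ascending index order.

t=0 i0:sub ; WAW r0
t=1 i1/i2:add+and ; pair
t=2 i3:st ; no-port MEM/MEM
t=3 i4/i5:st+sll ; pair
t=4 i6:blt ; no-port BR/MEM
t=5 i7:st ; tail

ISSUED = 6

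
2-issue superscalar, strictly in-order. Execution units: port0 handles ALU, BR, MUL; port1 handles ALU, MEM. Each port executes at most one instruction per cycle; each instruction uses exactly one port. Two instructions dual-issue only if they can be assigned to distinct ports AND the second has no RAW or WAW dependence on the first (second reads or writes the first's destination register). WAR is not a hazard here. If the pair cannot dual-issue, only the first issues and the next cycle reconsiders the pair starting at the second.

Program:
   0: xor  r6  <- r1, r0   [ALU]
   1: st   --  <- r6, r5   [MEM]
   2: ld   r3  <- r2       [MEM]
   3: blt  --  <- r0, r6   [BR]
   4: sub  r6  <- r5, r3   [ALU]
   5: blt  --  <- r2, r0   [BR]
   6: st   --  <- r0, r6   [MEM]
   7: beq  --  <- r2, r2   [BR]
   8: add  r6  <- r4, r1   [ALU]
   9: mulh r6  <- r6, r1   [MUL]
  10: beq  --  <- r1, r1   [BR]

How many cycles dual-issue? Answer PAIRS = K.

PAIRS = 3

#0 head=0: xor i0 RAW r6
#1 head=1: st i1 no-port MEM/MEM
#2 head=2: ld blt i2&i3 pair
#3 head=4: sub blt i4&i5 pair
#4 head=6: st beq i6&i7 pair
#5 head=8: add i8 RAW+WAW r6
#6 head=9: mulh i9 no-port MUL/BR
#7 head=10: beq i10 tail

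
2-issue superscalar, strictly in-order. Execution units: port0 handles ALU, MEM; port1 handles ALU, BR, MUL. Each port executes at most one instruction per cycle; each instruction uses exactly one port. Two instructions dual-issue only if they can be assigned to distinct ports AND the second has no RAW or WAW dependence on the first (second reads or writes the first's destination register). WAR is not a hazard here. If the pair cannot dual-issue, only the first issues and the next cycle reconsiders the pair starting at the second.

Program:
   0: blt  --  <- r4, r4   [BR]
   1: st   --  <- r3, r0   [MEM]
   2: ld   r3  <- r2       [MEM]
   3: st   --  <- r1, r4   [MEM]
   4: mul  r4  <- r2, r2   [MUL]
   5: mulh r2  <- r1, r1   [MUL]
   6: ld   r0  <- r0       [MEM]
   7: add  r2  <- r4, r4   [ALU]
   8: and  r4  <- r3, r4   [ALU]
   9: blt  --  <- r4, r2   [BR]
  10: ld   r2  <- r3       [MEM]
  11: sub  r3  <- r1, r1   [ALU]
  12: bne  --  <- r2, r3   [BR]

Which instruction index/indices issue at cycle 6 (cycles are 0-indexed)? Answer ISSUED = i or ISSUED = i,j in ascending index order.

ISSUED = 11

#0 head=0: blt.BR st.MEM i0&i1 pair
#1 head=2: ld.MEM i2 no-port MEM/MEM
#2 head=3: st.MEM mul.MUL i3&i4 pair
#3 head=5: mulh.MUL ld.MEM i5&i6 pair
#4 head=7: add.ALU and.ALU i7&i8 pair
#5 head=9: blt.BR ld.MEM i9&i10 pair
#6 head=11: sub.ALU i11 RAW r3
#7 head=12: bne.BR i12 tail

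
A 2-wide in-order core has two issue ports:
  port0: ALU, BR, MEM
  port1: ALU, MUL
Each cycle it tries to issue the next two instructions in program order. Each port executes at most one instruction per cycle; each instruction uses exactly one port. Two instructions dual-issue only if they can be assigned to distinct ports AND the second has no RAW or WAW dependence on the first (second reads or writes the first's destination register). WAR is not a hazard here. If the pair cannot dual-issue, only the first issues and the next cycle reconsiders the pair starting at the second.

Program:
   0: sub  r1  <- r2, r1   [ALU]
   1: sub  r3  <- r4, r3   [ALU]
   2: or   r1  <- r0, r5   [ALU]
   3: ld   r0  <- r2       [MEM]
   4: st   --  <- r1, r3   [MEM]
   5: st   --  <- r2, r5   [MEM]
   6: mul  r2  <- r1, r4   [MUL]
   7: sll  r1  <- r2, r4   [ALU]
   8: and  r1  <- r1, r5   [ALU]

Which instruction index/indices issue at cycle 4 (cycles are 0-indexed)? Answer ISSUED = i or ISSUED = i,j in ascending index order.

ISSUED = 7

#0 head=0: sub;sub i0&i1 2-wide
#1 head=2: or;ld i2&i3 2-wide
#2 head=4: st i4 no-port MEM/MEM
#3 head=5: st;mul i5&i6 2-wide
#4 head=7: sll i7 RAW+WAW r1
#5 head=8: and i8 tail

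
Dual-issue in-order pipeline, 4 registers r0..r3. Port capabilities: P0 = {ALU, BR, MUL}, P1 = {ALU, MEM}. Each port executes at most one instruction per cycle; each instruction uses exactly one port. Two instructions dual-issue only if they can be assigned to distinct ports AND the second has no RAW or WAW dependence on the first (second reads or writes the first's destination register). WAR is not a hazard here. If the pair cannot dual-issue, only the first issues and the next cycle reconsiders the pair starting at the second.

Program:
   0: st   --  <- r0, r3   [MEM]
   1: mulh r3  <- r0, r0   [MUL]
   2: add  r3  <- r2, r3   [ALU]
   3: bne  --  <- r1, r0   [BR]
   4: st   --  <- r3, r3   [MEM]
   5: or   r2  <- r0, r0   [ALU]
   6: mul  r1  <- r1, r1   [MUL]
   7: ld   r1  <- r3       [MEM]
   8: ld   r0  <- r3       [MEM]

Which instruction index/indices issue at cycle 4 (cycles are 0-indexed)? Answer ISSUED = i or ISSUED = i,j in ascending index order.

t=0 i0+i1:st.MEM mulh.MUL ; 2-wide
t=1 i2+i3:add.ALU bne.BR ; 2-wide
t=2 i4+i5:st.MEM or.ALU ; 2-wide
t=3 i6:mul.MUL ; WAW r1
t=4 i7:ld.MEM ; no-port MEM/MEM
t=5 i8:ld.MEM ; tail

ISSUED = 7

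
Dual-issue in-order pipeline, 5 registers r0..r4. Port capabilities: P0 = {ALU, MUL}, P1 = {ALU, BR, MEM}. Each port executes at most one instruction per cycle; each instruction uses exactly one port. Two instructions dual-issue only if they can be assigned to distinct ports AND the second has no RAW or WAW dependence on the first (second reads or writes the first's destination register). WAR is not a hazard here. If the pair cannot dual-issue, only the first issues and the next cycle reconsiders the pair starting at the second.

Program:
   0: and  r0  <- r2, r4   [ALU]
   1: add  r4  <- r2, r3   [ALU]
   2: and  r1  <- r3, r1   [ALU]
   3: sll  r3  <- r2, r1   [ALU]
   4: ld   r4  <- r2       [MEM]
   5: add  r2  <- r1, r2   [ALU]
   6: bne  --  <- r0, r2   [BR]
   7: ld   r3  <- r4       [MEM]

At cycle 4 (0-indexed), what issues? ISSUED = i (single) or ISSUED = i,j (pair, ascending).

t=0 i0,i1:and.ALU;add.ALU ; 2-wide
t=1 i2:and.ALU ; RAW r1
t=2 i3,i4:sll.ALU;ld.MEM ; 2-wide
t=3 i5:add.ALU ; RAW r2
t=4 i6:bne.BR ; no-port BR/MEM
t=5 i7:ld.MEM ; tail

ISSUED = 6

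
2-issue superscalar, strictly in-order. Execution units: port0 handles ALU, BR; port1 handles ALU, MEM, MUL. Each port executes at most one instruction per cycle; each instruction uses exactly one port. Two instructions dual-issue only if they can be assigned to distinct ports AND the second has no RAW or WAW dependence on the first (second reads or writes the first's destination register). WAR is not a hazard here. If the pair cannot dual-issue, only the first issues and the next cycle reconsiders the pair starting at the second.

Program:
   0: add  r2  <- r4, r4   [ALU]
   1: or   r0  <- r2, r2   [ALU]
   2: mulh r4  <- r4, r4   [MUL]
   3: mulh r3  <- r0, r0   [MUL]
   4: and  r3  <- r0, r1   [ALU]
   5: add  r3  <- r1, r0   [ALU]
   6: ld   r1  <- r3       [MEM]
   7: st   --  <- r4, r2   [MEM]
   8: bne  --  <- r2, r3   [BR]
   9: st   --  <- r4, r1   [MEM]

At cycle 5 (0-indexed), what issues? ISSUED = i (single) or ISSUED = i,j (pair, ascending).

ISSUED = 6

#0 head=0: add i0 RAW r2
#1 head=1: or;mulh i1,i2 pair
#2 head=3: mulh i3 WAW r3
#3 head=4: and i4 WAW r3
#4 head=5: add i5 RAW r3
#5 head=6: ld i6 no-port MEM/MEM
#6 head=7: st;bne i7,i8 pair
#7 head=9: st i9 tail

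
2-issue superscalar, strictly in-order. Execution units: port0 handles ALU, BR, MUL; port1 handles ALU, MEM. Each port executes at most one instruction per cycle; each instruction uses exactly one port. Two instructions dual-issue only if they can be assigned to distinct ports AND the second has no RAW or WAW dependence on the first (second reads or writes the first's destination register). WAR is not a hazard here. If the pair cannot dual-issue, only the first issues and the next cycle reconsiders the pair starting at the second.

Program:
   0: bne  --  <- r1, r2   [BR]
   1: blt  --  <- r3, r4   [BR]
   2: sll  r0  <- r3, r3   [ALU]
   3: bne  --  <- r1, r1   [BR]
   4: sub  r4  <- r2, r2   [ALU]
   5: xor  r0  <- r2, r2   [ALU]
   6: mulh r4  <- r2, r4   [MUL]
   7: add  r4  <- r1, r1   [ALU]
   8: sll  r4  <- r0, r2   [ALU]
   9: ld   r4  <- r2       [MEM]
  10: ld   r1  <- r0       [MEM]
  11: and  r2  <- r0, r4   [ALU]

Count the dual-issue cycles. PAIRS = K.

PAIRS = 4

[0] i0  bne  -- no-port BR/BR
[1] i1&i2  blt sll  -- pair
[2] i3&i4  bne sub  -- pair
[3] i5&i6  xor mulh  -- pair
[4] i7  add  -- WAW r4
[5] i8  sll  -- WAW r4
[6] i9  ld  -- no-port MEM/MEM
[7] i10&i11  ld and  -- pair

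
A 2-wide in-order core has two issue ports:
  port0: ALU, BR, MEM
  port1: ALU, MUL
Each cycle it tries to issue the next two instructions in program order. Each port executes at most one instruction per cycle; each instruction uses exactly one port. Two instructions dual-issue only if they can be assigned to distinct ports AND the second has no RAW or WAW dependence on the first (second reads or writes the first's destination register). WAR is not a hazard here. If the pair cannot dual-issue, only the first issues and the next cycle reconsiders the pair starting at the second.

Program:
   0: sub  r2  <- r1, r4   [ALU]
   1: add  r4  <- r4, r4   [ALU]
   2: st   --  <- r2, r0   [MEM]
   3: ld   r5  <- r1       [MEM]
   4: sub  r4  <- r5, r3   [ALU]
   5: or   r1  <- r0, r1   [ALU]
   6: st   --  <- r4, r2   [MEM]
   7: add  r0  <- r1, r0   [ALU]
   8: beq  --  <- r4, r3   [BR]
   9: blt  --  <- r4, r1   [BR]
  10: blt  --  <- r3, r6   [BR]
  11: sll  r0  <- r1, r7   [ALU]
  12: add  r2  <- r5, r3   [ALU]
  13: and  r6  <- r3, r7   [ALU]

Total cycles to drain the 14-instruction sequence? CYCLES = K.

#0 head=0: sub+add i0+i1 pair
#1 head=2: st i2 no-port MEM/MEM
#2 head=3: ld i3 RAW r5
#3 head=4: sub+or i4+i5 pair
#4 head=6: st+add i6+i7 pair
#5 head=8: beq i8 no-port BR/BR
#6 head=9: blt i9 no-port BR/BR
#7 head=10: blt+sll i10+i11 pair
#8 head=12: add+and i12+i13 pair

CYCLES = 9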